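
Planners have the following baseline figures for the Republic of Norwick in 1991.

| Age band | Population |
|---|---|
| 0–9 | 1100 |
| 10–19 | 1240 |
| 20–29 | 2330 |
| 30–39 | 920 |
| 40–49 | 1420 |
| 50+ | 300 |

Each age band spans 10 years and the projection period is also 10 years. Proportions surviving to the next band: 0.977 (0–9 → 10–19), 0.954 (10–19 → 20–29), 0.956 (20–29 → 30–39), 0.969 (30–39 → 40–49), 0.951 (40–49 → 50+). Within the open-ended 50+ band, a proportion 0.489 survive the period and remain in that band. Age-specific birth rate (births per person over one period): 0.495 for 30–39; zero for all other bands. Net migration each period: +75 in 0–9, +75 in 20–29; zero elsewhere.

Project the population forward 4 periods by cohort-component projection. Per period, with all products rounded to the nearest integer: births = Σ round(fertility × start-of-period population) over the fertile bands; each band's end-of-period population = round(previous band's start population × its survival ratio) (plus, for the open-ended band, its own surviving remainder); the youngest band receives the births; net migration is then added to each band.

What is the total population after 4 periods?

6477

— Period 1 —
Births: 920 * 0.495 = 455
10–19: 1100 * 0.977 = 1075
20–29: 1240 * 0.954 = 1183
30–39: 2330 * 0.956 = 2227
40–49: 920 * 0.969 = 891
50+: 1420 * 0.951 + 300 * 0.489 = 1350 + 147 = 1497
Net migration: 0–9 + 75 → 530; 20–29 + 75 → 1258
End of period: [530, 1075, 1258, 2227, 891, 1497]
— Period 2 —
Births: 2227 * 0.495 = 1102
10–19: 530 * 0.977 = 518
20–29: 1075 * 0.954 = 1026
30–39: 1258 * 0.956 = 1203
40–49: 2227 * 0.969 = 2158
50+: 891 * 0.951 + 1497 * 0.489 = 847 + 732 = 1579
Net migration: 0–9 + 75 → 1177; 20–29 + 75 → 1101
End of period: [1177, 518, 1101, 1203, 2158, 1579]
— Period 3 —
Births: 1203 * 0.495 = 595
10–19: 1177 * 0.977 = 1150
20–29: 518 * 0.954 = 494
30–39: 1101 * 0.956 = 1053
40–49: 1203 * 0.969 = 1166
50+: 2158 * 0.951 + 1579 * 0.489 = 2052 + 772 = 2824
Net migration: 0–9 + 75 → 670; 20–29 + 75 → 569
End of period: [670, 1150, 569, 1053, 1166, 2824]
— Period 4 —
Births: 1053 * 0.495 = 521
10–19: 670 * 0.977 = 655
20–29: 1150 * 0.954 = 1097
30–39: 569 * 0.956 = 544
40–49: 1053 * 0.969 = 1020
50+: 1166 * 0.951 + 2824 * 0.489 = 1109 + 1381 = 2490
Net migration: 0–9 + 75 → 596; 20–29 + 75 → 1172
End of period: [596, 655, 1172, 544, 1020, 2490]
Total after period 4: 596 + 655 + 1172 + 544 + 1020 + 2490 = 6477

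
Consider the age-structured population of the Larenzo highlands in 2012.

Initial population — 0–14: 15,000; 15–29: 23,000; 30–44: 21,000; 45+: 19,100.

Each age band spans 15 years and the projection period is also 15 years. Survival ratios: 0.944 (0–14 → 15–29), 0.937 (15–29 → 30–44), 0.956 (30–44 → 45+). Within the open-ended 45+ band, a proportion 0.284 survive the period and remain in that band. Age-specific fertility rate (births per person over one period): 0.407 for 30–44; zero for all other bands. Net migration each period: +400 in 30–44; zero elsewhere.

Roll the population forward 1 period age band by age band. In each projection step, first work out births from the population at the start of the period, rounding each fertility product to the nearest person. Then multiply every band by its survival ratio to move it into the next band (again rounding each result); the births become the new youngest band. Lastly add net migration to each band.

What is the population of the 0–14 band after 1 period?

Call the bands 1 to 4, youngest first.
[period 1]
Births: 21000 × 0.407 = 8547
Band 2: 15000 × 0.944 = 14160
Band 3: 23000 × 0.937 = 21551
Band 4: 21000 × 0.956 + 19100 × 0.284 = 20076 + 5424 = 25500
Net migration: Band 3 + 400 → 21951
End of period: [8547, 14160, 21951, 25500]

8547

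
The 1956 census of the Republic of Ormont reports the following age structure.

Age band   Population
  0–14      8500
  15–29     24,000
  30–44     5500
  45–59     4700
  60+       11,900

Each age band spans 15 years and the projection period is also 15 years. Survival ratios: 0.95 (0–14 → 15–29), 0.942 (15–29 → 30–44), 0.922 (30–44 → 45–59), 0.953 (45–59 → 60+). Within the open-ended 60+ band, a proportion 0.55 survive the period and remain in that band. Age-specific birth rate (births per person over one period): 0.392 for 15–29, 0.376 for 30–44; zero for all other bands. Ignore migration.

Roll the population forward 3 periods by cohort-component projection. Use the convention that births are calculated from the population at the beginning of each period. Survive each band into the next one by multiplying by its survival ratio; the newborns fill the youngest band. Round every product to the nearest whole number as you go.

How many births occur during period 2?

Let band 1 be 0–14 through band 5 = 60+.
Period 1.
Births: 24000 × 0.392 = 9408, 5500 × 0.376 = 2068 — total 11476
Band 2: 8500 × 0.95 = 8075
Band 3: 24000 × 0.942 = 22608
Band 4: 5500 × 0.922 = 5071
Band 5: 4700 × 0.953 + 11900 × 0.55 = 4479 + 6545 = 11024
→ [11476, 8075, 22608, 5071, 11024]
Period 2.
Births: 8075 × 0.392 = 3165, 22608 × 0.376 = 8501 — total 11666
Band 2: 11476 × 0.95 = 10902
Band 3: 8075 × 0.942 = 7607
Band 4: 22608 × 0.922 = 20845
Band 5: 5071 × 0.953 + 11024 × 0.55 = 4833 + 6063 = 10896
→ [11666, 10902, 7607, 20845, 10896]

11666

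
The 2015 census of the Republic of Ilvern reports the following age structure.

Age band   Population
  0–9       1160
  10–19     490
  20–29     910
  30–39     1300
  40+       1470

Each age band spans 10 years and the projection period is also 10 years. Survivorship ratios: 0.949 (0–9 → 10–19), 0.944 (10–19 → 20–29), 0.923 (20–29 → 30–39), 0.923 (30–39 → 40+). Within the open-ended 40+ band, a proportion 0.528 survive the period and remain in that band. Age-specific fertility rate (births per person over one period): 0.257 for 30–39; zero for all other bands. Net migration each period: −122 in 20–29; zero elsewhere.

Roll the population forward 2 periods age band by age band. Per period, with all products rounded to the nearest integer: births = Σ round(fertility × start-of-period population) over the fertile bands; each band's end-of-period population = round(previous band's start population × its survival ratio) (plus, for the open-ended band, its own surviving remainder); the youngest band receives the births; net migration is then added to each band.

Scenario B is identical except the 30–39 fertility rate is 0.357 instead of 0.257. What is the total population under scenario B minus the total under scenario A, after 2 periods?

Period 1.
Births: 1300 * 0.257 = 334
10–19: 1160 * 0.949 = 1101
20–29: 490 * 0.944 = 463
30–39: 910 * 0.923 = 840
40+: 1300 * 0.923 + 1470 * 0.528 = 1200 + 776 = 1976
Net migration: 20–29 − 122 → 341
Giving 334 / 1101 / 341 / 840 / 1976.
Period 2.
Births: 840 * 0.257 = 216
10–19: 334 * 0.949 = 317
20–29: 1101 * 0.944 = 1039
30–39: 341 * 0.923 = 315
40+: 840 * 0.923 + 1976 * 0.528 = 775 + 1043 = 1818
Net migration: 20–29 − 122 → 917
Giving 216 / 317 / 917 / 315 / 1818.
Scenario A total after 2 periods: 3583
Scenario B projection —
Period 1.
Births: 1300 * 0.357 = 464
10–19: 1160 * 0.949 = 1101
20–29: 490 * 0.944 = 463
30–39: 910 * 0.923 = 840
40+: 1300 * 0.923 + 1470 * 0.528 = 1200 + 776 = 1976
Net migration: 20–29 − 122 → 341
Giving 464 / 1101 / 341 / 840 / 1976.
Period 2.
Births: 840 * 0.357 = 300
10–19: 464 * 0.949 = 440
20–29: 1101 * 0.944 = 1039
30–39: 341 * 0.923 = 315
40+: 840 * 0.923 + 1976 * 0.528 = 775 + 1043 = 1818
Net migration: 20–29 − 122 → 917
Giving 300 / 440 / 917 / 315 / 1818.
Scenario B total after 2 periods: 3790
Difference B − A = 3790 − 3583 = 207

207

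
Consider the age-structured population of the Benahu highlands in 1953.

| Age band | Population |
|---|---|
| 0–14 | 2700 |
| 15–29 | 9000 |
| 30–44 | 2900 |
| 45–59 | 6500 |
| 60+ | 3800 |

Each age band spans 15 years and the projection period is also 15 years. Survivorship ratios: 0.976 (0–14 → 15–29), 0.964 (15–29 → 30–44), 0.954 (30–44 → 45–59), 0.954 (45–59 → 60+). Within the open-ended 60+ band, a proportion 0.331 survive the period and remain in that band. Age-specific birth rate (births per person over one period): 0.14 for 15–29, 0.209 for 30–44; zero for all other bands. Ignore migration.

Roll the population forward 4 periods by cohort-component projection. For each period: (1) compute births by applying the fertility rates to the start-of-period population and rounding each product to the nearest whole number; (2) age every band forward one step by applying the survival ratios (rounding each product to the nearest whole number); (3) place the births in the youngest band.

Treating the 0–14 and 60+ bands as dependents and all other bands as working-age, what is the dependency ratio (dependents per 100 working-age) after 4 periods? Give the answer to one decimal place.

136.8

— Period 1 —
Births: 9000 × 0.14 = 1260  |  2900 × 0.209 = 606 → total 1866
15–29: 2700 × 0.976 = 2635
30–44: 9000 × 0.964 = 8676
45–59: 2900 × 0.954 = 2767
60+: 6500 × 0.954 + 3800 × 0.331 = 6201 + 1258 = 7459
→ [1866, 2635, 8676, 2767, 7459]
— Period 2 —
Births: 2635 × 0.14 = 369  |  8676 × 0.209 = 1813 → total 2182
15–29: 1866 × 0.976 = 1821
30–44: 2635 × 0.964 = 2540
45–59: 8676 × 0.954 = 8277
60+: 2767 × 0.954 + 7459 × 0.331 = 2640 + 2469 = 5109
→ [2182, 1821, 2540, 8277, 5109]
— Period 3 —
Births: 1821 × 0.14 = 255  |  2540 × 0.209 = 531 → total 786
15–29: 2182 × 0.976 = 2130
30–44: 1821 × 0.964 = 1755
45–59: 2540 × 0.954 = 2423
60+: 8277 × 0.954 + 5109 × 0.331 = 7896 + 1691 = 9587
→ [786, 2130, 1755, 2423, 9587]
— Period 4 —
Births: 2130 × 0.14 = 298  |  1755 × 0.209 = 367 → total 665
15–29: 786 × 0.976 = 767
30–44: 2130 × 0.964 = 2053
45–59: 1755 × 0.954 = 1674
60+: 2423 × 0.954 + 9587 × 0.331 = 2312 + 3173 = 5485
→ [665, 767, 2053, 1674, 5485]
Dependents (band 0–14 + band 60+) = 665 + 5485 = 6150; working-age = 4494; ratio = 6150/4494 × 100 = 136.8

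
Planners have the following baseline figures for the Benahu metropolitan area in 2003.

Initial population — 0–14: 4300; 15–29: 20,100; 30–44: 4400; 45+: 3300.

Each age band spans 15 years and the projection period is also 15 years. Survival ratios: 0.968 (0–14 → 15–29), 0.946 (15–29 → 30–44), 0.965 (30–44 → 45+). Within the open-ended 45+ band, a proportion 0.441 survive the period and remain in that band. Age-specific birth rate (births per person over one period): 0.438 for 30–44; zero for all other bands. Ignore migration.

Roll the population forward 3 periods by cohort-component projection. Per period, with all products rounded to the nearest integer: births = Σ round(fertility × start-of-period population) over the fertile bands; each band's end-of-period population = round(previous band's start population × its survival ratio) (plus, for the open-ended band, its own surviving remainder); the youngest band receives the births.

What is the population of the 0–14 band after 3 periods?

Numbering the groups 1..4 from youngest to oldest:
After projecting period 1:
Births: 4400 * 0.438 = 1927
Group 2: 4300 * 0.968 = 4162
Group 3: 20100 * 0.946 = 19015
Group 4: 4400 * 0.965 + 3300 * 0.441 = 4246 + 1455 = 5701
Population now: 0–14=1927, 15–29=4162, 30–44=19015, 45+=5701
After projecting period 2:
Births: 19015 * 0.438 = 8329
Group 2: 1927 * 0.968 = 1865
Group 3: 4162 * 0.946 = 3937
Group 4: 19015 * 0.965 + 5701 * 0.441 = 18349 + 2514 = 20863
Population now: 0–14=8329, 15–29=1865, 30–44=3937, 45+=20863
After projecting period 3:
Births: 3937 * 0.438 = 1724
Group 2: 8329 * 0.968 = 8062
Group 3: 1865 * 0.946 = 1764
Group 4: 3937 * 0.965 + 20863 * 0.441 = 3799 + 9201 = 13000
Population now: 0–14=1724, 15–29=8062, 30–44=1764, 45+=13000

1724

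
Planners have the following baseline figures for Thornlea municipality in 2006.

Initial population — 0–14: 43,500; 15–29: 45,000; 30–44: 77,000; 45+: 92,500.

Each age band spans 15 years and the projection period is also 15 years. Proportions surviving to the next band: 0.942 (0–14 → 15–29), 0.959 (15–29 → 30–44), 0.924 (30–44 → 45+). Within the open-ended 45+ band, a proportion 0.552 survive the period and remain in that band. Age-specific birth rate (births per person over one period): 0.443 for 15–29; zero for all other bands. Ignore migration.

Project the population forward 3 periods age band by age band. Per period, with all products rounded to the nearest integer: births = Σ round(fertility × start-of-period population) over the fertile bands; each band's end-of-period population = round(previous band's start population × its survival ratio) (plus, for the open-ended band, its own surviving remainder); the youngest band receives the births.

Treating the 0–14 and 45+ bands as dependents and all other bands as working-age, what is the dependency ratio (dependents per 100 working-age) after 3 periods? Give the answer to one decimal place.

[period 1]
Births: 45000 * 0.443 = 19935
15–29: 43500 * 0.942 = 40977
30–44: 45000 * 0.959 = 43155
45+: 77000 * 0.924 + 92500 * 0.552 = 71148 + 51060 = 122208
→ [19935, 40977, 43155, 122208]
[period 2]
Births: 40977 * 0.443 = 18153
15–29: 19935 * 0.942 = 18779
30–44: 40977 * 0.959 = 39297
45+: 43155 * 0.924 + 122208 * 0.552 = 39875 + 67459 = 107334
→ [18153, 18779, 39297, 107334]
[period 3]
Births: 18779 * 0.443 = 8319
15–29: 18153 * 0.942 = 17100
30–44: 18779 * 0.959 = 18009
45+: 39297 * 0.924 + 107334 * 0.552 = 36310 + 59248 = 95558
→ [8319, 17100, 18009, 95558]
Dependents (band 0–14 + band 45+) = 8319 + 95558 = 103877; working-age = 35109; ratio = 103877/35109 × 100 = 295.9

295.9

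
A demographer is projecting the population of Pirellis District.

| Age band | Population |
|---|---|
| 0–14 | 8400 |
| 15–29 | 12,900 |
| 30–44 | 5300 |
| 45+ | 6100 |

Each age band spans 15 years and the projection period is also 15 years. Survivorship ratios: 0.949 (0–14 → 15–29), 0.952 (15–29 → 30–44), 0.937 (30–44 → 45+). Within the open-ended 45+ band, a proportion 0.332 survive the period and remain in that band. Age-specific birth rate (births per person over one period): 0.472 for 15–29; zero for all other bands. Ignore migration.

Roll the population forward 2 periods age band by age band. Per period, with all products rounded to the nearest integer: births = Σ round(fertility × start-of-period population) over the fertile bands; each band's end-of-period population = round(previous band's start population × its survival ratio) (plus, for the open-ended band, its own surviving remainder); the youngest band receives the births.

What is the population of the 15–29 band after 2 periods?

5778

Numbering the groups 1..4 from youngest to oldest:
[period 1]
Births: 12900 × 0.472 = 6089
Group 2: 8400 × 0.949 = 7972
Group 3: 12900 × 0.952 = 12281
Group 4: 5300 × 0.937 + 6100 × 0.332 = 4966 + 2025 = 6991
End of period: [6089, 7972, 12281, 6991]
[period 2]
Births: 7972 × 0.472 = 3763
Group 2: 6089 × 0.949 = 5778
Group 3: 7972 × 0.952 = 7589
Group 4: 12281 × 0.937 + 6991 × 0.332 = 11507 + 2321 = 13828
End of period: [3763, 5778, 7589, 13828]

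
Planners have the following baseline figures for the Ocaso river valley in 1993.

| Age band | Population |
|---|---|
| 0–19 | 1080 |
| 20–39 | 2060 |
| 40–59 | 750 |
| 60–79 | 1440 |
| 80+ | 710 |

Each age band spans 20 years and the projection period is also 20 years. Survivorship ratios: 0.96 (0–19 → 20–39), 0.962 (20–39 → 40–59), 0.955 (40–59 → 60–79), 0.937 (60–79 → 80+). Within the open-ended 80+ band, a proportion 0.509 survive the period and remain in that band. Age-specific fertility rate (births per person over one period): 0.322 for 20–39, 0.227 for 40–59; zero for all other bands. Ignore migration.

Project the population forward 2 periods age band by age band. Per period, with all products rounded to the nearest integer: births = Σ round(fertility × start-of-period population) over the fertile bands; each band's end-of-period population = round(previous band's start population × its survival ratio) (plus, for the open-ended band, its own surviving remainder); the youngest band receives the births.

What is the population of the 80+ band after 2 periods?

1541

After projecting period 1:
Births: 2060 * 0.322 = 663, 750 * 0.227 = 170 → total 833
20–39: 1080 * 0.96 = 1037
40–59: 2060 * 0.962 = 1982
60–79: 750 * 0.955 = 716
80+: 1440 * 0.937 + 710 * 0.509 = 1349 + 361 = 1710
Population now: 0–19=833, 20–39=1037, 40–59=1982, 60–79=716, 80+=1710
After projecting period 2:
Births: 1037 * 0.322 = 334, 1982 * 0.227 = 450 → total 784
20–39: 833 * 0.96 = 800
40–59: 1037 * 0.962 = 998
60–79: 1982 * 0.955 = 1893
80+: 716 * 0.937 + 1710 * 0.509 = 671 + 870 = 1541
Population now: 0–19=784, 20–39=800, 40–59=998, 60–79=1893, 80+=1541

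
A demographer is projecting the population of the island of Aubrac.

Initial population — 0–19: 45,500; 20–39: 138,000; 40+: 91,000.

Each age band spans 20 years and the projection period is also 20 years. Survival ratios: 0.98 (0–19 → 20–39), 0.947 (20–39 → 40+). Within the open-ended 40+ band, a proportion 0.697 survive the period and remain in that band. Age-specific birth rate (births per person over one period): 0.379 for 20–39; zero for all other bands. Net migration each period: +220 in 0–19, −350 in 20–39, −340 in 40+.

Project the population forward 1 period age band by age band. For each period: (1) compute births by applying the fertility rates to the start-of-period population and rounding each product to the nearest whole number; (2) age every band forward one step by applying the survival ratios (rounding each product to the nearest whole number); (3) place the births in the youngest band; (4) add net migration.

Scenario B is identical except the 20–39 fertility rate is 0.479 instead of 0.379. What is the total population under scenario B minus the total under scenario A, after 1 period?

Period 1:
Births: 138000 × 0.379 = 52302
20–39: 45500 × 0.98 = 44590
40+: 138000 × 0.947 + 91000 × 0.697 = 130686 + 63427 = 194113
Net migration: 0–19 + 220 → 52522; 20–39 − 350 → 44240; 40+ − 340 → 193773
Giving 52522 / 44240 / 193773.
Scenario A total after 1 period: 290535
Scenario B projection —
Period 1:
Births: 138000 × 0.479 = 66102
20–39: 45500 × 0.98 = 44590
40+: 138000 × 0.947 + 91000 × 0.697 = 130686 + 63427 = 194113
Net migration: 0–19 + 220 → 66322; 20–39 − 350 → 44240; 40+ − 340 → 193773
Giving 66322 / 44240 / 193773.
Scenario B total after 1 period: 304335
Difference B − A = 304335 − 290535 = 13800

13800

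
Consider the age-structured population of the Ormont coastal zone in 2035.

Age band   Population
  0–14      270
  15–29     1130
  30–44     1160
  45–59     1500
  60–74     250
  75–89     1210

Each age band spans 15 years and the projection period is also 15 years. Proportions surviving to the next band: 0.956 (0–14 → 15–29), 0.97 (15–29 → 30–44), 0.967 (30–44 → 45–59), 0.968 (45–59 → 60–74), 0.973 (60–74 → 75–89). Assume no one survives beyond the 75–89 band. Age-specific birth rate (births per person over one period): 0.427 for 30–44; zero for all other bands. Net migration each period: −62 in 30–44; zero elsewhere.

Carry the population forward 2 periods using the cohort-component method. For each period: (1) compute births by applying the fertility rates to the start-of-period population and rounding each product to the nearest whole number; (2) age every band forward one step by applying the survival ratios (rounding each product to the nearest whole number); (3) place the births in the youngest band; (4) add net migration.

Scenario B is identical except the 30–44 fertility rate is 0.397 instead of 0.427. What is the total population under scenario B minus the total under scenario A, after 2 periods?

-64

(Groups numbered youngest = 1 to oldest = 6.)
Period 1:
Births: 1160 * 0.427 = 495
Group 2: 270 * 0.956 = 258
Group 3: 1130 * 0.97 = 1096
Group 4: 1160 * 0.967 = 1122
Group 5: 1500 * 0.968 = 1452
Group 6: 250 * 0.973 = 243
Net migration: Group 3 − 62 → 1034
End of period: [495, 258, 1034, 1122, 1452, 243]
Period 2:
Births: 1034 * 0.427 = 442
Group 2: 495 * 0.956 = 473
Group 3: 258 * 0.97 = 250
Group 4: 1034 * 0.967 = 1000
Group 5: 1122 * 0.968 = 1086
Group 6: 1452 * 0.973 = 1413
Net migration: Group 3 − 62 → 188
End of period: [442, 473, 188, 1000, 1086, 1413]
Scenario A total after 2 periods: 4602
Scenario B projection —
Period 1:
Births: 1160 * 0.397 = 461
Group 2: 270 * 0.956 = 258
Group 3: 1130 * 0.97 = 1096
Group 4: 1160 * 0.967 = 1122
Group 5: 1500 * 0.968 = 1452
Group 6: 250 * 0.973 = 243
Net migration: Group 3 − 62 → 1034
End of period: [461, 258, 1034, 1122, 1452, 243]
Period 2:
Births: 1034 * 0.397 = 410
Group 2: 461 * 0.956 = 441
Group 3: 258 * 0.97 = 250
Group 4: 1034 * 0.967 = 1000
Group 5: 1122 * 0.968 = 1086
Group 6: 1452 * 0.973 = 1413
Net migration: Group 3 − 62 → 188
End of period: [410, 441, 188, 1000, 1086, 1413]
Scenario B total after 2 periods: 4538
Difference B − A = 4538 − 4602 = -64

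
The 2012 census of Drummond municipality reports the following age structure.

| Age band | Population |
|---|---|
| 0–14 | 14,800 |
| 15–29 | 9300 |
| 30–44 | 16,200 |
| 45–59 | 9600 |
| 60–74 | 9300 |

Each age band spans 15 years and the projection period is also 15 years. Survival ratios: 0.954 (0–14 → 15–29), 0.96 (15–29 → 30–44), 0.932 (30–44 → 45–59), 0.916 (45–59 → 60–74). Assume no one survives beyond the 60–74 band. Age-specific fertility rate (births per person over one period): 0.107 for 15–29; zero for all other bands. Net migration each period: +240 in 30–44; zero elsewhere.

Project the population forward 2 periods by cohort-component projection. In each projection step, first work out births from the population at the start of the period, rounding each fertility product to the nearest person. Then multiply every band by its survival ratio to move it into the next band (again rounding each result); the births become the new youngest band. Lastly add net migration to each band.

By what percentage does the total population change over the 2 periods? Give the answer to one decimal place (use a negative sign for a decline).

(Bands numbered youngest = 1 to oldest = 5.)
[period 1]
Births: 9300 × 0.107 = 995
Band 2: 14800 × 0.954 = 14119
Band 3: 9300 × 0.96 = 8928
Band 4: 16200 × 0.932 = 15098
Band 5: 9600 × 0.916 = 8794
Net migration: Band 3 + 240 → 9168
Population now: 0–14=995, 15–29=14119, 30–44=9168, 45–59=15098, 60–74=8794
[period 2]
Births: 14119 × 0.107 = 1511
Band 2: 995 × 0.954 = 949
Band 3: 14119 × 0.96 = 13554
Band 4: 9168 × 0.932 = 8545
Band 5: 15098 × 0.916 = 13830
Net migration: Band 3 + 240 → 13794
Population now: 0–14=1511, 15–29=949, 30–44=13794, 45–59=8545, 60–74=13830
Total: 59200 → 38629; change = -20571; percentage change = -34.7%

-34.7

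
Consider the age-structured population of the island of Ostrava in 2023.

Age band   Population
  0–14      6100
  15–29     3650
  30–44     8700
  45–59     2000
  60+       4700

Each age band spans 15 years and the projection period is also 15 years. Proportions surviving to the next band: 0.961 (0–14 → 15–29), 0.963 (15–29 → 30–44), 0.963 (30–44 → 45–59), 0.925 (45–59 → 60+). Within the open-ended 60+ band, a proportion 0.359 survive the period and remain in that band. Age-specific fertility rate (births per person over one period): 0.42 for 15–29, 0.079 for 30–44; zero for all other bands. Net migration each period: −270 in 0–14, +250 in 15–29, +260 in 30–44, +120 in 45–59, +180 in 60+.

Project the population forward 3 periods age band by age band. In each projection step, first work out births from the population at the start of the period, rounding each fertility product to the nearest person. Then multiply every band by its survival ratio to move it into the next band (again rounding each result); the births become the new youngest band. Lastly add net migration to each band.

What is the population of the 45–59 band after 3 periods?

6039

Period 1:
Births: 3650 × 0.42 = 1533  |  8700 × 0.079 = 687 — total 2220
15–29: 6100 × 0.961 = 5862
30–44: 3650 × 0.963 = 3515
45–59: 8700 × 0.963 = 8378
60+: 2000 × 0.925 + 4700 × 0.359 = 1850 + 1687 = 3537
Net migration: 0–14 − 270 → 1950; 15–29 + 250 → 6112; 30–44 + 260 → 3775; 45–59 + 120 → 8498; 60+ + 180 → 3717
Giving 1950 / 6112 / 3775 / 8498 / 3717.
Period 2:
Births: 6112 × 0.42 = 2567  |  3775 × 0.079 = 298 — total 2865
15–29: 1950 × 0.961 = 1874
30–44: 6112 × 0.963 = 5886
45–59: 3775 × 0.963 = 3635
60+: 8498 × 0.925 + 3717 × 0.359 = 7861 + 1334 = 9195
Net migration: 0–14 − 270 → 2595; 15–29 + 250 → 2124; 30–44 + 260 → 6146; 45–59 + 120 → 3755; 60+ + 180 → 9375
Giving 2595 / 2124 / 6146 / 3755 / 9375.
Period 3:
Births: 2124 × 0.42 = 892  |  6146 × 0.079 = 486 — total 1378
15–29: 2595 × 0.961 = 2494
30–44: 2124 × 0.963 = 2045
45–59: 6146 × 0.963 = 5919
60+: 3755 × 0.925 + 9375 × 0.359 = 3473 + 3366 = 6839
Net migration: 0–14 − 270 → 1108; 15–29 + 250 → 2744; 30–44 + 260 → 2305; 45–59 + 120 → 6039; 60+ + 180 → 7019
Giving 1108 / 2744 / 2305 / 6039 / 7019.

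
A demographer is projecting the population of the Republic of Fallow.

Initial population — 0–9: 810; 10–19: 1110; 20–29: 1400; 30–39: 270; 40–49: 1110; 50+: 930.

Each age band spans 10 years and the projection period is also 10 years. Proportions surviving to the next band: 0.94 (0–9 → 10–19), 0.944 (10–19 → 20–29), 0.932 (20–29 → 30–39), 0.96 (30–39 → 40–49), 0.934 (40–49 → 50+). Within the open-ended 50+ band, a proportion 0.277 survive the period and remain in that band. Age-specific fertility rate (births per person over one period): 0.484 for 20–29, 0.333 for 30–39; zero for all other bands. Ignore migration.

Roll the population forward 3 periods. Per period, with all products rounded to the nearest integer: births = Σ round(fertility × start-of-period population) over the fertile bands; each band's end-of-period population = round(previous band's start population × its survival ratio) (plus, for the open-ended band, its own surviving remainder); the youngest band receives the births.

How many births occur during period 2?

942

— Period 1 —
Births: 1400 × 0.484 = 678  |  270 × 0.333 = 90 ⇒ total 768
10–19: 810 × 0.94 = 761
20–29: 1110 × 0.944 = 1048
30–39: 1400 × 0.932 = 1305
40–49: 270 × 0.96 = 259
50+: 1110 × 0.934 + 930 × 0.277 = 1037 + 258 = 1295
Population now: 0–9=768, 10–19=761, 20–29=1048, 30–39=1305, 40–49=259, 50+=1295
— Period 2 —
Births: 1048 × 0.484 = 507  |  1305 × 0.333 = 435 ⇒ total 942
10–19: 768 × 0.94 = 722
20–29: 761 × 0.944 = 718
30–39: 1048 × 0.932 = 977
40–49: 1305 × 0.96 = 1253
50+: 259 × 0.934 + 1295 × 0.277 = 242 + 359 = 601
Population now: 0–9=942, 10–19=722, 20–29=718, 30–39=977, 40–49=1253, 50+=601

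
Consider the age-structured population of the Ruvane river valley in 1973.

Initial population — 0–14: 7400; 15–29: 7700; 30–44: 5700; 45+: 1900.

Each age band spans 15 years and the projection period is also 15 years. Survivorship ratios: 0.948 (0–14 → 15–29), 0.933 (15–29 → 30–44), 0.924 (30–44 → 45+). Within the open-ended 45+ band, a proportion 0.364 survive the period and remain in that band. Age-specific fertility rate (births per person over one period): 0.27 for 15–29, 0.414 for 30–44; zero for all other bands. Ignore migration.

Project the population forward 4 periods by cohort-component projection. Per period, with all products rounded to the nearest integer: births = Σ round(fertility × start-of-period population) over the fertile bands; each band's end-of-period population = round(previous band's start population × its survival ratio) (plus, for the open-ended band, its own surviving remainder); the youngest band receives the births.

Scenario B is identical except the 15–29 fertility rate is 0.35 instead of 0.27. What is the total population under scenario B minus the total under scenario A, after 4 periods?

Period 1:
Births: 7700 × 0.27 = 2079  |  5700 × 0.414 = 2360 → 4439
15–29: 7400 × 0.948 = 7015
30–44: 7700 × 0.933 = 7184
45+: 5700 × 0.924 + 1900 × 0.364 = 5267 + 692 = 5959
Population now: 0–14=4439, 15–29=7015, 30–44=7184, 45+=5959
Period 2:
Births: 7015 × 0.27 = 1894  |  7184 × 0.414 = 2974 → 4868
15–29: 4439 × 0.948 = 4208
30–44: 7015 × 0.933 = 6545
45+: 7184 × 0.924 + 5959 × 0.364 = 6638 + 2169 = 8807
Population now: 0–14=4868, 15–29=4208, 30–44=6545, 45+=8807
Period 3:
Births: 4208 × 0.27 = 1136  |  6545 × 0.414 = 2710 → 3846
15–29: 4868 × 0.948 = 4615
30–44: 4208 × 0.933 = 3926
45+: 6545 × 0.924 + 8807 × 0.364 = 6048 + 3206 = 9254
Population now: 0–14=3846, 15–29=4615, 30–44=3926, 45+=9254
Period 4:
Births: 4615 × 0.27 = 1246  |  3926 × 0.414 = 1625 → 2871
15–29: 3846 × 0.948 = 3646
30–44: 4615 × 0.933 = 4306
45+: 3926 × 0.924 + 9254 × 0.364 = 3628 + 3368 = 6996
Population now: 0–14=2871, 15–29=3646, 30–44=4306, 45+=6996
Scenario A total after 4 periods: 17819
Scenario B projection —
Period 1:
Births: 7700 × 0.35 = 2695  |  5700 × 0.414 = 2360 → 5055
15–29: 7400 × 0.948 = 7015
30–44: 7700 × 0.933 = 7184
45+: 5700 × 0.924 + 1900 × 0.364 = 5267 + 692 = 5959
Population now: 0–14=5055, 15–29=7015, 30–44=7184, 45+=5959
Period 2:
Births: 7015 × 0.35 = 2455  |  7184 × 0.414 = 2974 → 5429
15–29: 5055 × 0.948 = 4792
30–44: 7015 × 0.933 = 6545
45+: 7184 × 0.924 + 5959 × 0.364 = 6638 + 2169 = 8807
Population now: 0–14=5429, 15–29=4792, 30–44=6545, 45+=8807
Period 3:
Births: 4792 × 0.35 = 1677  |  6545 × 0.414 = 2710 → 4387
15–29: 5429 × 0.948 = 5147
30–44: 4792 × 0.933 = 4471
45+: 6545 × 0.924 + 8807 × 0.364 = 6048 + 3206 = 9254
Population now: 0–14=4387, 15–29=5147, 30–44=4471, 45+=9254
Period 4:
Births: 5147 × 0.35 = 1801  |  4471 × 0.414 = 1851 → 3652
15–29: 4387 × 0.948 = 4159
30–44: 5147 × 0.933 = 4802
45+: 4471 × 0.924 + 9254 × 0.364 = 4131 + 3368 = 7499
Population now: 0–14=3652, 15–29=4159, 30–44=4802, 45+=7499
Scenario B total after 4 periods: 20112
Difference B − A = 20112 − 17819 = 2293

2293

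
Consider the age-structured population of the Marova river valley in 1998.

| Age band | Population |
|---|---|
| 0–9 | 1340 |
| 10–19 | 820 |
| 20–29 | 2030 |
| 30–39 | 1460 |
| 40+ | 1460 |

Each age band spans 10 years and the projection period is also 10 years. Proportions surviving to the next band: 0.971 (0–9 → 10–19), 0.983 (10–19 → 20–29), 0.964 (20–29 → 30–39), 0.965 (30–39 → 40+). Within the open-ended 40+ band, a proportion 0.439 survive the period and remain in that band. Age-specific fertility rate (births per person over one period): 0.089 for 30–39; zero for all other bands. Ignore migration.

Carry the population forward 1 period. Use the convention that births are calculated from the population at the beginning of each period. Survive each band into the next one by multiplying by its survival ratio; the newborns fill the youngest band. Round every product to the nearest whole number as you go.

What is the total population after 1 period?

(Groups numbered youngest = 1 to oldest = 5.)
— Period 1 —
Births: 1460 * 0.089 = 130
Group 2: 1340 * 0.971 = 1301
Group 3: 820 * 0.983 = 806
Group 4: 2030 * 0.964 = 1957
Group 5: 1460 * 0.965 + 1460 * 0.439 = 1409 + 641 = 2050
Giving 130 / 1301 / 806 / 1957 / 2050.
Total after period 1: 130 + 1301 + 806 + 1957 + 2050 = 6244

6244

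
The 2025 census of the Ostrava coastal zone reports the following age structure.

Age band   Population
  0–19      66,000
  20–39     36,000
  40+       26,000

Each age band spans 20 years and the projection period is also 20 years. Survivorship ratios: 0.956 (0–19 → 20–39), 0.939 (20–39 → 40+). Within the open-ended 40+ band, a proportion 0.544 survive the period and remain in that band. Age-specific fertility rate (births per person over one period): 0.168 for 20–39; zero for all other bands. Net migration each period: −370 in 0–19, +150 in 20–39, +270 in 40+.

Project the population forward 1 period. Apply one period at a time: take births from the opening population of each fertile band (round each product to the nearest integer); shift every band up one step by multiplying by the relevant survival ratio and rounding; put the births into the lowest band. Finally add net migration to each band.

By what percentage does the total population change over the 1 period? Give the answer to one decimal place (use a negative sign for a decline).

-8.5

Call the bands 1 to 3, youngest first.
Period 1.
Births: 36000 * 0.168 = 6048
Band 2: 66000 * 0.956 = 63096
Band 3: 36000 * 0.939 + 26000 * 0.544 = 33804 + 14144 = 47948
Net migration: Band 1 − 370 → 5678; Band 2 + 150 → 63246; Band 3 + 270 → 48218
→ [5678, 63246, 48218]
Total: 128000 → 117142; change = -10858; percentage change = -8.5%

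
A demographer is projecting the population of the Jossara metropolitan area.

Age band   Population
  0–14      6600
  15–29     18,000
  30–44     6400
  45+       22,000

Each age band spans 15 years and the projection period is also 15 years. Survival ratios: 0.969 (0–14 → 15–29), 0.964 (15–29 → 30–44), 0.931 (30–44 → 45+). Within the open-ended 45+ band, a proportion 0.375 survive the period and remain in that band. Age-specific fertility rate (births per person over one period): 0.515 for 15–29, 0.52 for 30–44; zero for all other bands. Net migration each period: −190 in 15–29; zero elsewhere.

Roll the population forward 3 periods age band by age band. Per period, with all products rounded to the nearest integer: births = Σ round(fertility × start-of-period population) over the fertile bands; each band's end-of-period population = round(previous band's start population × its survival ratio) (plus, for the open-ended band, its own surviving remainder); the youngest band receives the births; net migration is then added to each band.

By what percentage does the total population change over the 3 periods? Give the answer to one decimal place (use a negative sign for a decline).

-12.9

Period 1.
Births: 18000 × 0.515 = 9270  |  6400 × 0.52 = 3328 → total 12598
15–29: 6600 × 0.969 = 6395
30–44: 18000 × 0.964 = 17352
45+: 6400 × 0.931 + 22000 × 0.375 = 5958 + 8250 = 14208
Net migration: 15–29 − 190 → 6205
Population now: 0–14=12598, 15–29=6205, 30–44=17352, 45+=14208
Period 2.
Births: 6205 × 0.515 = 3196  |  17352 × 0.52 = 9023 → total 12219
15–29: 12598 × 0.969 = 12207
30–44: 6205 × 0.964 = 5982
45+: 17352 × 0.931 + 14208 × 0.375 = 16155 + 5328 = 21483
Net migration: 15–29 − 190 → 12017
Population now: 0–14=12219, 15–29=12017, 30–44=5982, 45+=21483
Period 3.
Births: 12017 × 0.515 = 6189  |  5982 × 0.52 = 3111 → total 9300
15–29: 12219 × 0.969 = 11840
30–44: 12017 × 0.964 = 11584
45+: 5982 × 0.931 + 21483 × 0.375 = 5569 + 8056 = 13625
Net migration: 15–29 − 190 → 11650
Population now: 0–14=9300, 15–29=11650, 30–44=11584, 45+=13625
Total: 53000 → 46159; change = -6841; percentage change = -12.9%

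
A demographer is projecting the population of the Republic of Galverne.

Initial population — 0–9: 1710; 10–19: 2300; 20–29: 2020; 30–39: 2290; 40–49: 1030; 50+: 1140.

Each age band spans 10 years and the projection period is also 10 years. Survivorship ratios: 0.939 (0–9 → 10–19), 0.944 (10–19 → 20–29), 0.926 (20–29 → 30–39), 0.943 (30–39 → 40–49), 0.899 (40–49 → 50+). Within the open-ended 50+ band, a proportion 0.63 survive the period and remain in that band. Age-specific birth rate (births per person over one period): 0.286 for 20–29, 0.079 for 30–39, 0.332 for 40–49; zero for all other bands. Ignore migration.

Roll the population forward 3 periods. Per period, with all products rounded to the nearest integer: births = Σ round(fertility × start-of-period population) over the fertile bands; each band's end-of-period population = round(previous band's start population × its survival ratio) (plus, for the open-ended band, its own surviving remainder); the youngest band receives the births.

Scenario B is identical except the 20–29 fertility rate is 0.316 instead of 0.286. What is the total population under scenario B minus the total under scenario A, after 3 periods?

159

Let band 1 be 0–9 through band 6 = 50+.
[period 1]
Births: 2020 * 0.286 = 578 ; 2290 * 0.079 = 181 ; 1030 * 0.332 = 342 ⇒ total 1101
Band 2: 1710 * 0.939 = 1606
Band 3: 2300 * 0.944 = 2171
Band 4: 2020 * 0.926 = 1871
Band 5: 2290 * 0.943 = 2159
Band 6: 1030 * 0.899 + 1140 * 0.63 = 926 + 718 = 1644
→ [1101, 1606, 2171, 1871, 2159, 1644]
[period 2]
Births: 2171 * 0.286 = 621 ; 1871 * 0.079 = 148 ; 2159 * 0.332 = 717 ⇒ total 1486
Band 2: 1101 * 0.939 = 1034
Band 3: 1606 * 0.944 = 1516
Band 4: 2171 * 0.926 = 2010
Band 5: 1871 * 0.943 = 1764
Band 6: 2159 * 0.899 + 1644 * 0.63 = 1941 + 1036 = 2977
→ [1486, 1034, 1516, 2010, 1764, 2977]
[period 3]
Births: 1516 * 0.286 = 434 ; 2010 * 0.079 = 159 ; 1764 * 0.332 = 586 ⇒ total 1179
Band 2: 1486 * 0.939 = 1395
Band 3: 1034 * 0.944 = 976
Band 4: 1516 * 0.926 = 1404
Band 5: 2010 * 0.943 = 1895
Band 6: 1764 * 0.899 + 2977 * 0.63 = 1586 + 1876 = 3462
→ [1179, 1395, 976, 1404, 1895, 3462]
Scenario A total after 3 periods: 10311
Scenario B projection —
[period 1]
Births: 2020 * 0.316 = 638 ; 2290 * 0.079 = 181 ; 1030 * 0.332 = 342 ⇒ total 1161
Band 2: 1710 * 0.939 = 1606
Band 3: 2300 * 0.944 = 2171
Band 4: 2020 * 0.926 = 1871
Band 5: 2290 * 0.943 = 2159
Band 6: 1030 * 0.899 + 1140 * 0.63 = 926 + 718 = 1644
→ [1161, 1606, 2171, 1871, 2159, 1644]
[period 2]
Births: 2171 * 0.316 = 686 ; 1871 * 0.079 = 148 ; 2159 * 0.332 = 717 ⇒ total 1551
Band 2: 1161 * 0.939 = 1090
Band 3: 1606 * 0.944 = 1516
Band 4: 2171 * 0.926 = 2010
Band 5: 1871 * 0.943 = 1764
Band 6: 2159 * 0.899 + 1644 * 0.63 = 1941 + 1036 = 2977
→ [1551, 1090, 1516, 2010, 1764, 2977]
[period 3]
Births: 1516 * 0.316 = 479 ; 2010 * 0.079 = 159 ; 1764 * 0.332 = 586 ⇒ total 1224
Band 2: 1551 * 0.939 = 1456
Band 3: 1090 * 0.944 = 1029
Band 4: 1516 * 0.926 = 1404
Band 5: 2010 * 0.943 = 1895
Band 6: 1764 * 0.899 + 2977 * 0.63 = 1586 + 1876 = 3462
→ [1224, 1456, 1029, 1404, 1895, 3462]
Scenario B total after 3 periods: 10470
Difference B − A = 10470 − 10311 = 159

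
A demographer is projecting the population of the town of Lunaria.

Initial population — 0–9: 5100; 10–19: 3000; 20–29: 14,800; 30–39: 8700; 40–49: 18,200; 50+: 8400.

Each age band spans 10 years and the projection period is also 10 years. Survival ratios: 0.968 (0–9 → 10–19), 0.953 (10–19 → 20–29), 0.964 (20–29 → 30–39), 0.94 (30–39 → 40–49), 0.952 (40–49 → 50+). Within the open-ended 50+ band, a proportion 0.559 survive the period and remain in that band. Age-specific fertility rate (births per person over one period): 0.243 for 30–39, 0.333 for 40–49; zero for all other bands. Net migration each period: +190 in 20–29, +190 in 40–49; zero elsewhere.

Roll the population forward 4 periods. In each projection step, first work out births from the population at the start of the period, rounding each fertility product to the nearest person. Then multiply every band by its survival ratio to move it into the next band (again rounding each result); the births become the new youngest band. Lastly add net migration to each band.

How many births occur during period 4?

2130

After projecting period 1:
Births: 8700 * 0.243 = 2114  |  18200 * 0.333 = 6061 ⇒ total 8175
10–19: 5100 * 0.968 = 4937
20–29: 3000 * 0.953 = 2859
30–39: 14800 * 0.964 = 14267
40–49: 8700 * 0.94 = 8178
50+: 18200 * 0.952 + 8400 * 0.559 = 17326 + 4696 = 22022
Net migration: 20–29 + 190 → 3049; 40–49 + 190 → 8368
Population now: 0–9=8175, 10–19=4937, 20–29=3049, 30–39=14267, 40–49=8368, 50+=22022
After projecting period 2:
Births: 14267 * 0.243 = 3467  |  8368 * 0.333 = 2787 ⇒ total 6254
10–19: 8175 * 0.968 = 7913
20–29: 4937 * 0.953 = 4705
30–39: 3049 * 0.964 = 2939
40–49: 14267 * 0.94 = 13411
50+: 8368 * 0.952 + 22022 * 0.559 = 7966 + 12310 = 20276
Net migration: 20–29 + 190 → 4895; 40–49 + 190 → 13601
Population now: 0–9=6254, 10–19=7913, 20–29=4895, 30–39=2939, 40–49=13601, 50+=20276
After projecting period 3:
Births: 2939 * 0.243 = 714  |  13601 * 0.333 = 4529 ⇒ total 5243
10–19: 6254 * 0.968 = 6054
20–29: 7913 * 0.953 = 7541
30–39: 4895 * 0.964 = 4719
40–49: 2939 * 0.94 = 2763
50+: 13601 * 0.952 + 20276 * 0.559 = 12948 + 11334 = 24282
Net migration: 20–29 + 190 → 7731; 40–49 + 190 → 2953
Population now: 0–9=5243, 10–19=6054, 20–29=7731, 30–39=4719, 40–49=2953, 50+=24282
After projecting period 4:
Births: 4719 * 0.243 = 1147  |  2953 * 0.333 = 983 ⇒ total 2130
10–19: 5243 * 0.968 = 5075
20–29: 6054 * 0.953 = 5769
30–39: 7731 * 0.964 = 7453
40–49: 4719 * 0.94 = 4436
50+: 2953 * 0.952 + 24282 * 0.559 = 2811 + 13574 = 16385
Net migration: 20–29 + 190 → 5959; 40–49 + 190 → 4626
Population now: 0–9=2130, 10–19=5075, 20–29=5959, 30–39=7453, 40–49=4626, 50+=16385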